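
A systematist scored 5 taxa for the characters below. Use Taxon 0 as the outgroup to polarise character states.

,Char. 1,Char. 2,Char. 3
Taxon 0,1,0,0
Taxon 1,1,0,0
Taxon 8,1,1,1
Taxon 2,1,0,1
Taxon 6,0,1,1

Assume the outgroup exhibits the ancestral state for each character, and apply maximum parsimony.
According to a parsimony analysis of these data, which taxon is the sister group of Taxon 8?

Taxon 6

Character polarity is set by the outgroup: the derived state is whichever differs from the outgroup's state, so for Char. 1 the derived state is '0', and for the remaining characters it is '1'.
Char. 1 (derived state '0') is unique to Taxon 6 (autapomorphy; uninformative for grouping).
Char. 2 (derived state '1') is shared by Taxon 6 and Taxon 8 — a synapomorphy uniting that clade.
Only Taxon 2, Taxon 6, and Taxon 8 show the derived state '1' for Char. 3, supporting them as a clade.
Most parsimonious ingroup topology: (Taxon 1,((Taxon 8,Taxon 6),Taxon 2)).
Taxon 8 and Taxon 6 form a cherry on this tree, so they are sister taxa.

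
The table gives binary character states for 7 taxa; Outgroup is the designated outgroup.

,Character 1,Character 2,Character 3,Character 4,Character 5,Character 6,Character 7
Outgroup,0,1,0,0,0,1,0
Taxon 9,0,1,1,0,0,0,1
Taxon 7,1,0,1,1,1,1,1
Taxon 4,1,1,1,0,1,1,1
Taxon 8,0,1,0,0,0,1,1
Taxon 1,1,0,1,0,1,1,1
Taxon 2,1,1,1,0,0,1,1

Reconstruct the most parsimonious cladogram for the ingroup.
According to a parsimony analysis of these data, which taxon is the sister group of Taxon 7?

Character polarity is set by the outgroup: the derived state is whichever differs from the outgroup's state, so for Character 2, Character 6 the derived state is '0', and for the remaining characters it is '1'.
Character 1 (derived state '1') is shared by Taxon 1, Taxon 2, Taxon 4, and Taxon 7 — a synapomorphy uniting that clade.
Only Taxon 1 and Taxon 7 show the derived state '0' for Character 2, supporting them as a clade.
Only Taxon 1, Taxon 2, Taxon 4, Taxon 7, and Taxon 9 show the derived state '1' for Character 3, supporting them as a clade.
Character 4 (derived state '1') is unique to Taxon 7 (autapomorphy; uninformative for grouping).
Character 5: derived state '1' in Taxon 1, Taxon 4, and Taxon 7 only — synapomorphy for {Taxon 1, Taxon 4, Taxon 7}.
Character 6: derived state '0' in Taxon 9 only — an autapomorphy, so it tells us nothing about relationships among taxa.
All ingroup taxa share the derived state '1' for Character 7; it defines the ingroup but does not resolve relationships within it.
Most parsimonious ingroup topology: ((Taxon 9,(((Taxon 7,Taxon 1),Taxon 4),Taxon 2)),Taxon 8).
Taxon 7 and Taxon 1 form a cherry on this tree, so they are sister taxa.

Taxon 1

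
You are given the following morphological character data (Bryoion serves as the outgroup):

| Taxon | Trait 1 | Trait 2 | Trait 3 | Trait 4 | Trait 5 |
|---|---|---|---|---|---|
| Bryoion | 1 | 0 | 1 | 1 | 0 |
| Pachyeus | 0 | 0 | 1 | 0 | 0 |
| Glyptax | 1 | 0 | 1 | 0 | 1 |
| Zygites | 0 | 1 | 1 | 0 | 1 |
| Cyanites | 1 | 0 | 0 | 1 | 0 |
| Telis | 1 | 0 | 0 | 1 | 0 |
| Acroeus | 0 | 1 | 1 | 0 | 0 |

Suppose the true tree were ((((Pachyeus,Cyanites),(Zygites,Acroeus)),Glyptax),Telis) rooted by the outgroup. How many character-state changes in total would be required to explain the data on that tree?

Map each character onto ((((Pachyeus,Cyanites),(Zygites,Acroeus)),Glyptax),Telis) (rooted by Bryoion) and count the minimum state changes it requires (Fitch parsimony):
Trait 1: 2; Trait 2: 1; Trait 3: 2; Trait 4: 2; Trait 5: 2.
Total tree length = 9.

9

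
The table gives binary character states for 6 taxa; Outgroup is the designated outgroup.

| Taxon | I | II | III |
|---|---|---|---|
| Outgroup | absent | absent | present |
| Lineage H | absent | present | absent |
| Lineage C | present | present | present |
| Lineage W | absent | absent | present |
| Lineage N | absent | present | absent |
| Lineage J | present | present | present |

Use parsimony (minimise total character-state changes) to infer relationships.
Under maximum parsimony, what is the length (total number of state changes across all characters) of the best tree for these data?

3

Character polarity is set by the outgroup: the derived state is whichever differs from the outgroup's state, so for III the derived state is 'absent', and for the remaining characters it is 'present'.
Only Lineage C and Lineage J show the derived state 'present' for I, supporting them as a clade.
II: derived state 'present' in Lineage C, Lineage H, Lineage J, and Lineage N only — synapomorphy for {Lineage C, Lineage H, Lineage J, Lineage N}.
Only Lineage H and Lineage N show the derived state 'absent' for III, supporting them as a clade.
Most parsimonious ingroup topology: (((Lineage H,Lineage N),(Lineage C,Lineage J)),Lineage W).
Changes per character on this tree: I: 1; II: 1; III: 1.
Total = 3.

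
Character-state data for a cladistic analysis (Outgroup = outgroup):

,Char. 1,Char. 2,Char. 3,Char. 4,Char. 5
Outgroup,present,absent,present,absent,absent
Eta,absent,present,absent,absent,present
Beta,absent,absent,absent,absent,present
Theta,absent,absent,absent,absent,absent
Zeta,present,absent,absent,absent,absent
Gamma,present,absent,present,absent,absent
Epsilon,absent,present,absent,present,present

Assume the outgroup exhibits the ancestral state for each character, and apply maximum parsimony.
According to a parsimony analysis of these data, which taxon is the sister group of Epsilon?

Character polarity is set by the outgroup: the derived state is whichever differs from the outgroup's state, so for Char. 1, Char. 3 the derived state is 'absent', and for the remaining characters it is 'present'.
Char. 1 (derived state 'absent') is shared by Beta, Epsilon, Eta, and Theta — a synapomorphy uniting that clade.
Only Epsilon and Eta show the derived state 'present' for Char. 2, supporting them as a clade.
Char. 3 (derived state 'absent') is shared by Beta, Epsilon, Eta, Theta, and Zeta — a synapomorphy uniting that clade.
Char. 4 (derived state 'present') is unique to Epsilon (autapomorphy; uninformative for grouping).
Char. 5: derived state 'present' in Beta, Epsilon, and Eta only — synapomorphy for {Beta, Epsilon, Eta}.
Most parsimonious ingroup topology: (((((Eta,Epsilon),Beta),Theta),Zeta),Gamma).
Epsilon and Eta form a cherry on this tree, so they are sister taxa.

Eta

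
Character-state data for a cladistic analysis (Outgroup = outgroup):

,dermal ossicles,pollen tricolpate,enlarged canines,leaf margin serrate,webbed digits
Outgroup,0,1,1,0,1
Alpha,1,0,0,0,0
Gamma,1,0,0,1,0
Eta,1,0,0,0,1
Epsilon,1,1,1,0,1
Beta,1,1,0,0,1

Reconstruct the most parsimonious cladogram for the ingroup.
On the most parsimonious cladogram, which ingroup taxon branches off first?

Character polarity is set by the outgroup: the derived state is whichever differs from the outgroup's state, so for pollen tricolpate, enlarged canines, webbed digits the derived state is '0', and for the remaining characters it is '1'.
dermal ossicles (derived state '1') is shared by all ingroup taxa — unites the whole ingroup.
pollen tricolpate (derived state '0') is shared by Alpha, Eta, and Gamma — a synapomorphy uniting that clade.
Only Alpha, Beta, Eta, and Gamma show the derived state '0' for enlarged canines, supporting them as a clade.
leaf margin serrate (derived state '1') is unique to Gamma (autapomorphy; uninformative for grouping).
webbed digits (derived state '0') is shared by Alpha and Gamma — a synapomorphy uniting that clade.
Most parsimonious ingroup topology: ((((Alpha,Gamma),Eta),Beta),Epsilon).
Epsilon is sister to the clade containing all other ingroup taxa, so it is the earliest-diverging (most basal) ingroup lineage.

Epsilon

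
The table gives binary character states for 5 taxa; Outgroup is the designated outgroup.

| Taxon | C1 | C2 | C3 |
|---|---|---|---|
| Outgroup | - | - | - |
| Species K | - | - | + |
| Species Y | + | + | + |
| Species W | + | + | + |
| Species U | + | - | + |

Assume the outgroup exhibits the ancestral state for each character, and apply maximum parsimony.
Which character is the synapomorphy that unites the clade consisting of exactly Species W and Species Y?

The outgroup has state '-' for every character, so '+' is the derived state throughout.
C1 (derived state '+') is shared by Species U, Species W, and Species Y — a synapomorphy uniting that clade.
Only Species W and Species Y show the derived state '+' for C2, supporting them as a clade.
C3 (derived state '+') is shared by all ingroup taxa — unites the whole ingroup.
Most parsimonious ingroup topology: (Species K,((Species Y,Species W),Species U)).
The clade {Species W, Species Y} is supported by C2: its derived state '+' occurs in exactly those taxa and in no other taxon (including the outgroup).

C2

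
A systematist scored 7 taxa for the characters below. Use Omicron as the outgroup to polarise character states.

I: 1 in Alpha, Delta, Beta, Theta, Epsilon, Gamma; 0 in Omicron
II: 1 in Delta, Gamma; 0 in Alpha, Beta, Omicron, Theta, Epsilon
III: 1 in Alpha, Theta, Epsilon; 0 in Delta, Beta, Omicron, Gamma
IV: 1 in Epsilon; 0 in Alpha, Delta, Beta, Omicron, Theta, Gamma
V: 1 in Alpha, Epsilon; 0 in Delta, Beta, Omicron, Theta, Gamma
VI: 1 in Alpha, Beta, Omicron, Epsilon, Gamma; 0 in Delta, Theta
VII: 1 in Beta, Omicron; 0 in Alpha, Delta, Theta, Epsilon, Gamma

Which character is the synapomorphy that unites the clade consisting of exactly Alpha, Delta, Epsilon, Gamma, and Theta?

Character polarity is set by the outgroup: the derived state is whichever differs from the outgroup's state, so for VI, VII the derived state is '0', and for the remaining characters it is '1'.
I (derived state '1') is shared by all ingroup taxa — unites the whole ingroup.
Only Delta and Gamma show the derived state '1' for II, supporting them as a clade.
III (derived state '1') is shared by Alpha, Epsilon, and Theta — a synapomorphy uniting that clade.
IV (derived state '1') is unique to Epsilon (autapomorphy; uninformative for grouping).
V: derived state '1' in Alpha and Epsilon only — synapomorphy for {Alpha, Epsilon}.
VI groups Delta and Theta, which is incompatible with the clades supported by the remaining characters; treating it as convergent (homoplasy) costs fewer steps than any alternative tree.
VII: derived state '0' in Alpha, Delta, Epsilon, Gamma, and Theta only — synapomorphy for {Alpha, Delta, Epsilon, Gamma, Theta}.
Most parsimonious ingroup topology: (((Gamma,Delta),((Alpha,Epsilon),Theta)),Beta).
The clade {Alpha, Delta, Epsilon, Gamma, Theta} is supported by VII: its derived state '0' occurs in exactly those taxa and in no other taxon (including the outgroup).

VII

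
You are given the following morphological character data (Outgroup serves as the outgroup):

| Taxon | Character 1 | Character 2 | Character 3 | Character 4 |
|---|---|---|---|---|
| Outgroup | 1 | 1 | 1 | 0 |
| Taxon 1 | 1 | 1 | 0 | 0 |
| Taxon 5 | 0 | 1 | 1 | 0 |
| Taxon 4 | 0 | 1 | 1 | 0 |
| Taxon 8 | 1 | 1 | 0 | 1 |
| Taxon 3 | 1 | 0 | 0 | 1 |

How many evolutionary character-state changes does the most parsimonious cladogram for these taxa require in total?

4

Character polarity is set by the outgroup: the derived state is whichever differs from the outgroup's state, so for Character 1, Character 2, Character 3 the derived state is '0', and for the remaining characters it is '1'.
Character 1: derived state '0' in Taxon 4 and Taxon 5 only — synapomorphy for {Taxon 4, Taxon 5}.
Character 2 (derived state '0') is unique to Taxon 3 (autapomorphy; uninformative for grouping).
Only Taxon 1, Taxon 3, and Taxon 8 show the derived state '0' for Character 3, supporting them as a clade.
Character 4: derived state '1' in Taxon 3 and Taxon 8 only — synapomorphy for {Taxon 3, Taxon 8}.
Most parsimonious ingroup topology: ((Taxon 1,(Taxon 8,Taxon 3)),(Taxon 5,Taxon 4)).
Changes per character on this tree: Character 1: 1; Character 2: 1; Character 3: 1; Character 4: 1.
Total = 4.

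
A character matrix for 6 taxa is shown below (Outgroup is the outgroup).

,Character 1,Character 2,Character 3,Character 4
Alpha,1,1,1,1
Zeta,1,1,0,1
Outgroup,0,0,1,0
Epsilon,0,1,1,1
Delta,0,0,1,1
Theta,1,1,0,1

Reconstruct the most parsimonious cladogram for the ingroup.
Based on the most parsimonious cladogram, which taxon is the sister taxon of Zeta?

Character polarity is set by the outgroup: the derived state is whichever differs from the outgroup's state, so for Character 3 the derived state is '0', and for the remaining characters it is '1'.
Only Alpha, Theta, and Zeta show the derived state '1' for Character 1, supporting them as a clade.
Character 2 (derived state '1') is shared by Alpha, Epsilon, Theta, and Zeta — a synapomorphy uniting that clade.
Character 3 (derived state '0') is shared by Theta and Zeta — a synapomorphy uniting that clade.
All ingroup taxa share the derived state '1' for Character 4; it defines the ingroup but does not resolve relationships within it.
Most parsimonious ingroup topology: ((((Zeta,Theta),Alpha),Epsilon),Delta).
Zeta and Theta form a cherry on this tree, so they are sister taxa.

Theta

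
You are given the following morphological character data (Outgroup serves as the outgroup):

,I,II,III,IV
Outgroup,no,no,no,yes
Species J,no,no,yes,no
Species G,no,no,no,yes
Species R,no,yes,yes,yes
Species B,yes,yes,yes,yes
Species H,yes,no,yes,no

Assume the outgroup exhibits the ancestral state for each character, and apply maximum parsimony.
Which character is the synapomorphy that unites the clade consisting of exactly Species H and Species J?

Character polarity is set by the outgroup: the derived state is whichever differs from the outgroup's state, so for IV the derived state is 'no', and for the remaining characters it is 'yes'.
I (state 'yes') occurs in Species B and Species H but conflicts with the nesting implied by the other characters — most parsimoniously interpreted as homoplasy.
II: derived state 'yes' in Species B and Species R only — synapomorphy for {Species B, Species R}.
III: derived state 'yes' in Species B, Species H, Species J, and Species R only — synapomorphy for {Species B, Species H, Species J, Species R}.
IV (derived state 'no') is shared by Species H and Species J — a synapomorphy uniting that clade.
Most parsimonious ingroup topology: (((Species J,Species H),(Species R,Species B)),Species G).
The clade {Species H, Species J} is supported by IV: its derived state 'no' occurs in exactly those taxa and in no other taxon (including the outgroup).

IV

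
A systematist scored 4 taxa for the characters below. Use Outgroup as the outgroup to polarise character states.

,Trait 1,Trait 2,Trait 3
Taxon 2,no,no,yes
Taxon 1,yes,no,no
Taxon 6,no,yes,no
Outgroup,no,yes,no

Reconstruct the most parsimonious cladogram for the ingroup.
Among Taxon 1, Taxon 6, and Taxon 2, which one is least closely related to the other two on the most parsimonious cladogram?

Character polarity is set by the outgroup: the derived state is whichever differs from the outgroup's state, so for Trait 2 the derived state is 'no', and for the remaining characters it is 'yes'.
Trait 1: derived state 'yes' in Taxon 1 only — an autapomorphy, so it tells us nothing about relationships among taxa.
Trait 2: derived state 'no' in Taxon 1 and Taxon 2 only — synapomorphy for {Taxon 1, Taxon 2}.
Trait 3: derived state 'yes' in Taxon 2 only — an autapomorphy, so it tells us nothing about relationships among taxa.
Most parsimonious ingroup topology: ((Taxon 2,Taxon 1),Taxon 6).
Taxon 2 and Taxon 1 share a more recent common ancestor with each other than either does with Taxon 6, so Taxon 6 is the least closely related of the three.

Taxon 6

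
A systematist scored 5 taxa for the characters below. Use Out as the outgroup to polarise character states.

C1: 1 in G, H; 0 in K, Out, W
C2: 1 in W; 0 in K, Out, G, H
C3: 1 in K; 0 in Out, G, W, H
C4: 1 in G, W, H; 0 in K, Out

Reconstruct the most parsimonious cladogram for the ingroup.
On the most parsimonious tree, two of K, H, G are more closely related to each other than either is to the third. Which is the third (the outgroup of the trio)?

The outgroup has state '0' for every character, so '1' is the derived state throughout.
C1 (derived state '1') is shared by G and H — a synapomorphy uniting that clade.
C2 (derived state '1') is unique to W (autapomorphy; uninformative for grouping).
C3 (derived state '1') is unique to K (autapomorphy; uninformative for grouping).
C4 (derived state '1') is shared by G, H, and W — a synapomorphy uniting that clade.
Most parsimonious ingroup topology: (K,((G,H),W)).
H and G share a more recent common ancestor with each other than either does with K, so K is the least closely related of the three.

K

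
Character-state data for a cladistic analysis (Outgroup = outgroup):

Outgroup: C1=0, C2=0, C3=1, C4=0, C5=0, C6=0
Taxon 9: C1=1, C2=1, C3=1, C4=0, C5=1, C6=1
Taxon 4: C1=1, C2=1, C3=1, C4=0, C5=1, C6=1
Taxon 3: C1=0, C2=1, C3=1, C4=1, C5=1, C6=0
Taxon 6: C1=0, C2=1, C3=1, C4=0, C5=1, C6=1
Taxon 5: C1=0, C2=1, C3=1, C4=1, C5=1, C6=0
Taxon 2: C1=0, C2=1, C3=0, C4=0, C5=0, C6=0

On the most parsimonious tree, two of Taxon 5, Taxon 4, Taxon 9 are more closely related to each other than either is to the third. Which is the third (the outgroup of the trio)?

Character polarity is set by the outgroup: the derived state is whichever differs from the outgroup's state, so for C3 the derived state is '0', and for the remaining characters it is '1'.
C1: derived state '1' in Taxon 4 and Taxon 9 only — synapomorphy for {Taxon 4, Taxon 9}.
All ingroup taxa share the derived state '1' for C2; it defines the ingroup but does not resolve relationships within it.
C3 (derived state '0') is unique to Taxon 2 (autapomorphy; uninformative for grouping).
Only Taxon 3 and Taxon 5 show the derived state '1' for C4, supporting them as a clade.
C5 (derived state '1') is shared by Taxon 3, Taxon 4, Taxon 5, Taxon 6, and Taxon 9 — a synapomorphy uniting that clade.
Only Taxon 4, Taxon 6, and Taxon 9 show the derived state '1' for C6, supporting them as a clade.
Most parsimonious ingroup topology: ((((Taxon 9,Taxon 4),Taxon 6),(Taxon 3,Taxon 5)),Taxon 2).
Taxon 9 and Taxon 4 share a more recent common ancestor with each other than either does with Taxon 5, so Taxon 5 is the least closely related of the three.

Taxon 5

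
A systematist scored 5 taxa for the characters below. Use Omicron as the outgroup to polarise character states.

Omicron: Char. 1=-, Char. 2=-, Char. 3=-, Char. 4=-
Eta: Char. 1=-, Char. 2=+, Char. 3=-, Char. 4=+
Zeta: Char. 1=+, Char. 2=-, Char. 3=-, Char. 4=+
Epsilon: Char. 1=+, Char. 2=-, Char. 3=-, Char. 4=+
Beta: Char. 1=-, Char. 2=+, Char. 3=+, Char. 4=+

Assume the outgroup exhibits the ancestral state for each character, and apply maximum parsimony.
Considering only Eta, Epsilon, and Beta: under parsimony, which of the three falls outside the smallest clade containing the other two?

The outgroup has state '-' for every character, so '+' is the derived state throughout.
Char. 1: derived state '+' in Epsilon and Zeta only — synapomorphy for {Epsilon, Zeta}.
Char. 2 (derived state '+') is shared by Beta and Eta — a synapomorphy uniting that clade.
Char. 3 (derived state '+') is unique to Beta (autapomorphy; uninformative for grouping).
All ingroup taxa share the derived state '+' for Char. 4; it defines the ingroup but does not resolve relationships within it.
Most parsimonious ingroup topology: ((Eta,Beta),(Zeta,Epsilon)).
Eta and Beta share a more recent common ancestor with each other than either does with Epsilon, so Epsilon is the least closely related of the three.

Epsilon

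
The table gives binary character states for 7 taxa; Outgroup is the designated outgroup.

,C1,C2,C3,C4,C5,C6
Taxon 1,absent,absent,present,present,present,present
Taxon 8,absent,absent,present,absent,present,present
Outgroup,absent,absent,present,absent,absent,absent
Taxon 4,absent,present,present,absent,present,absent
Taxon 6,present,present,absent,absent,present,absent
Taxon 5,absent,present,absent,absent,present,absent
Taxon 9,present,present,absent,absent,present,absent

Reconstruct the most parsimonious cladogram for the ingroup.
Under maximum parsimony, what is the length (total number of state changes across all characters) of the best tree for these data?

6

Character polarity is set by the outgroup: the derived state is whichever differs from the outgroup's state, so for C3 the derived state is 'absent', and for the remaining characters it is 'present'.
C1: derived state 'present' in Taxon 6 and Taxon 9 only — synapomorphy for {Taxon 6, Taxon 9}.
Only Taxon 4, Taxon 5, Taxon 6, and Taxon 9 show the derived state 'present' for C2, supporting them as a clade.
Only Taxon 5, Taxon 6, and Taxon 9 show the derived state 'absent' for C3, supporting them as a clade.
C4 (derived state 'present') is unique to Taxon 1 (autapomorphy; uninformative for grouping).
C5 (derived state 'present') is shared by all ingroup taxa — unites the whole ingroup.
C6 (derived state 'present') is shared by Taxon 1 and Taxon 8 — a synapomorphy uniting that clade.
Most parsimonious ingroup topology: ((((Taxon 9,Taxon 6),Taxon 5),Taxon 4),(Taxon 8,Taxon 1)).
Changes per character on this tree: C1: 1; C2: 1; C3: 1; C4: 1; C5: 1; C6: 1.
Total = 6.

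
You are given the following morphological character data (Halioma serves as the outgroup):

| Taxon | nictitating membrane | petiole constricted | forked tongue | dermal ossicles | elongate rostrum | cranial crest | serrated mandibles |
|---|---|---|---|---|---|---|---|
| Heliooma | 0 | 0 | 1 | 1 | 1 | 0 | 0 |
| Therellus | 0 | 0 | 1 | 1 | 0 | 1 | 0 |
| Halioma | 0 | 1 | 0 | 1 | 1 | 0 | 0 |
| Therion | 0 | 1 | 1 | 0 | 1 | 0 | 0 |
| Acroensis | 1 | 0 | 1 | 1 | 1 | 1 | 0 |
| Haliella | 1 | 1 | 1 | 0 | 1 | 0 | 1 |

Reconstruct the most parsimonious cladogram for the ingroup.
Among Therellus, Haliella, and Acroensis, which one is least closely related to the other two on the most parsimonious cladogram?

Character polarity is set by the outgroup: the derived state is whichever differs from the outgroup's state, so for petiole constricted, dermal ossicles, elongate rostrum the derived state is '0', and for the remaining characters it is '1'.
nictitating membrane groups Acroensis and Haliella, which is incompatible with the clades supported by the remaining characters; treating it as convergent (homoplasy) costs fewer steps than any alternative tree.
Only Acroensis, Heliooma, and Therellus show the derived state '0' for petiole constricted, supporting them as a clade.
All ingroup taxa share the derived state '1' for forked tongue; it defines the ingroup but does not resolve relationships within it.
dermal ossicles (derived state '0') is shared by Haliella and Therion — a synapomorphy uniting that clade.
elongate rostrum: derived state '0' in Therellus only — an autapomorphy, so it tells us nothing about relationships among taxa.
Only Acroensis and Therellus show the derived state '1' for cranial crest, supporting them as a clade.
serrated mandibles: derived state '1' in Haliella only — an autapomorphy, so it tells us nothing about relationships among taxa.
Most parsimonious ingroup topology: ((Therion,Haliella),((Acroensis,Therellus),Heliooma)).
Therellus and Acroensis share a more recent common ancestor with each other than either does with Haliella, so Haliella is the least closely related of the three.

Haliella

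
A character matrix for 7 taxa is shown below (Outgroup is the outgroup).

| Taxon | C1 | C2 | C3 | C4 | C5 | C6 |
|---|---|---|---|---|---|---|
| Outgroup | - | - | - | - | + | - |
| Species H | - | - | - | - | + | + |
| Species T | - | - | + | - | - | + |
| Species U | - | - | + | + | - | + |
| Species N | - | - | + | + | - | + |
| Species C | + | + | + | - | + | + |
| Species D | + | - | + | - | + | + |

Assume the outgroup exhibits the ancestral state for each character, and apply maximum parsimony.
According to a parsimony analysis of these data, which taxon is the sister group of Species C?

Species D

Character polarity is set by the outgroup: the derived state is whichever differs from the outgroup's state, so for C5 the derived state is '-', and for the remaining characters it is '+'.
C1: derived state '+' in Species C and Species D only — synapomorphy for {Species C, Species D}.
C2: derived state '+' in Species C only — an autapomorphy, so it tells us nothing about relationships among taxa.
Only Species C, Species D, Species N, Species T, and Species U show the derived state '+' for C3, supporting them as a clade.
C4: derived state '+' in Species N and Species U only — synapomorphy for {Species N, Species U}.
Only Species N, Species T, and Species U show the derived state '-' for C5, supporting them as a clade.
All ingroup taxa share the derived state '+' for C6; it defines the ingroup but does not resolve relationships within it.
Most parsimonious ingroup topology: (Species H,((Species T,(Species U,Species N)),(Species C,Species D))).
Species C and Species D form a cherry on this tree, so they are sister taxa.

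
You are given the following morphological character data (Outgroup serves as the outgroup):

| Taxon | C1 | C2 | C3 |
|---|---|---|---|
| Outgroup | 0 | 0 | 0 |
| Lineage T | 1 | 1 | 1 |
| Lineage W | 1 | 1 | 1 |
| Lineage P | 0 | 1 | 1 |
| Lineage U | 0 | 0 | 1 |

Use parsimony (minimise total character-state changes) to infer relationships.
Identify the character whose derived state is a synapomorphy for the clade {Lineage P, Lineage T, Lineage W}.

The outgroup has state '0' for every character, so '1' is the derived state throughout.
C1 (derived state '1') is shared by Lineage T and Lineage W — a synapomorphy uniting that clade.
C2 (derived state '1') is shared by Lineage P, Lineage T, and Lineage W — a synapomorphy uniting that clade.
C3 (derived state '1') is shared by all ingroup taxa — unites the whole ingroup.
Most parsimonious ingroup topology: (((Lineage T,Lineage W),Lineage P),Lineage U).
The clade {Lineage P, Lineage T, Lineage W} is supported by C2: its derived state '1' occurs in exactly those taxa and in no other taxon (including the outgroup).

C2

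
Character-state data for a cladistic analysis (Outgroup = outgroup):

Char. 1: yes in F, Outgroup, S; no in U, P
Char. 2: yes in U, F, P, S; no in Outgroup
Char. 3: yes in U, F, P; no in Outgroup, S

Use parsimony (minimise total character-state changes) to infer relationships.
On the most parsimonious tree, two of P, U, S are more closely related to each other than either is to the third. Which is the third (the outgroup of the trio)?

S

Character polarity is set by the outgroup: the derived state is whichever differs from the outgroup's state, so for Char. 1 the derived state is 'no', and for the remaining characters it is 'yes'.
Only P and U show the derived state 'no' for Char. 1, supporting them as a clade.
All ingroup taxa share the derived state 'yes' for Char. 2; it defines the ingroup but does not resolve relationships within it.
Char. 3: derived state 'yes' in F, P, and U only — synapomorphy for {F, P, U}.
Most parsimonious ingroup topology: (((P,U),F),S).
U and P share a more recent common ancestor with each other than either does with S, so S is the least closely related of the three.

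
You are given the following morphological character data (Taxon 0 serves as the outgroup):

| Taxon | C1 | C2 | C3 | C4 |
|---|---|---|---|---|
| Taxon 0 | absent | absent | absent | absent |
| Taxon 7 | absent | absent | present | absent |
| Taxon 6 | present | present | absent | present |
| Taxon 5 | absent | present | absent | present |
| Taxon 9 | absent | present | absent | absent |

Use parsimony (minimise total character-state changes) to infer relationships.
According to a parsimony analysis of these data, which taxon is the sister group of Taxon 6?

Taxon 5

The outgroup has state 'absent' for every character, so 'present' is the derived state throughout.
C1: derived state 'present' in Taxon 6 only — an autapomorphy, so it tells us nothing about relationships among taxa.
Only Taxon 5, Taxon 6, and Taxon 9 show the derived state 'present' for C2, supporting them as a clade.
C3: derived state 'present' in Taxon 7 only — an autapomorphy, so it tells us nothing about relationships among taxa.
C4 (derived state 'present') is shared by Taxon 5 and Taxon 6 — a synapomorphy uniting that clade.
Most parsimonious ingroup topology: (Taxon 7,((Taxon 6,Taxon 5),Taxon 9)).
Taxon 6 and Taxon 5 form a cherry on this tree, so they are sister taxa.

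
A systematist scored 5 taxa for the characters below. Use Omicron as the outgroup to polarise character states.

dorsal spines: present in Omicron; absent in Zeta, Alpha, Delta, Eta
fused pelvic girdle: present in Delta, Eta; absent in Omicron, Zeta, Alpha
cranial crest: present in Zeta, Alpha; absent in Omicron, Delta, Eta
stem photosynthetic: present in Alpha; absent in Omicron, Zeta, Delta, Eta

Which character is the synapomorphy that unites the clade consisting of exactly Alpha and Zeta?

cranial crest

Character polarity is set by the outgroup: the derived state is whichever differs from the outgroup's state, so for dorsal spines the derived state is 'absent', and for the remaining characters it is 'present'.
All ingroup taxa share the derived state 'absent' for dorsal spines; it defines the ingroup but does not resolve relationships within it.
fused pelvic girdle (derived state 'present') is shared by Delta and Eta — a synapomorphy uniting that clade.
Only Alpha and Zeta show the derived state 'present' for cranial crest, supporting them as a clade.
stem photosynthetic (derived state 'present') is unique to Alpha (autapomorphy; uninformative for grouping).
Most parsimonious ingroup topology: ((Zeta,Alpha),(Delta,Eta)).
The clade {Alpha, Zeta} is supported by cranial crest: its derived state 'present' occurs in exactly those taxa and in no other taxon (including the outgroup).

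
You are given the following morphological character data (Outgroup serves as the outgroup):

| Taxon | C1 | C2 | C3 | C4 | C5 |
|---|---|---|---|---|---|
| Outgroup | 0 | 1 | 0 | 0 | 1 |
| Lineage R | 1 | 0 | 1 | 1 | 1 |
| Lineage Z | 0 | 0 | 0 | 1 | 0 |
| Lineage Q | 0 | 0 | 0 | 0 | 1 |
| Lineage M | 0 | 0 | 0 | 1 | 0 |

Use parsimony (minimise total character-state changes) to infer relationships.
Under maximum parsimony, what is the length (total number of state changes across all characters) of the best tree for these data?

Character polarity is set by the outgroup: the derived state is whichever differs from the outgroup's state, so for C2, C5 the derived state is '0', and for the remaining characters it is '1'.
C1 (derived state '1') is unique to Lineage R (autapomorphy; uninformative for grouping).
All ingroup taxa share the derived state '0' for C2; it defines the ingroup but does not resolve relationships within it.
C3 (derived state '1') is unique to Lineage R (autapomorphy; uninformative for grouping).
C4 (derived state '1') is shared by Lineage M, Lineage R, and Lineage Z — a synapomorphy uniting that clade.
C5: derived state '0' in Lineage M and Lineage Z only — synapomorphy for {Lineage M, Lineage Z}.
Most parsimonious ingroup topology: ((Lineage R,(Lineage Z,Lineage M)),Lineage Q).
Changes per character on this tree: C1: 1; C2: 1; C3: 1; C4: 1; C5: 1.
Total = 5.

5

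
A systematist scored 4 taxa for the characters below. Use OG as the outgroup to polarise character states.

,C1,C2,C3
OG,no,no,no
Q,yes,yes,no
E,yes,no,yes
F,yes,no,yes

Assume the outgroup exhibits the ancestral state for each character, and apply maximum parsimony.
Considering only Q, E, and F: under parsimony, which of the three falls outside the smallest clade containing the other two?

Q

The outgroup has state 'no' for every character, so 'yes' is the derived state throughout.
All ingroup taxa share the derived state 'yes' for C1; it defines the ingroup but does not resolve relationships within it.
C2 (derived state 'yes') is unique to Q (autapomorphy; uninformative for grouping).
Only E and F show the derived state 'yes' for C3, supporting them as a clade.
Most parsimonious ingroup topology: (Q,(E,F)).
E and F share a more recent common ancestor with each other than either does with Q, so Q is the least closely related of the three.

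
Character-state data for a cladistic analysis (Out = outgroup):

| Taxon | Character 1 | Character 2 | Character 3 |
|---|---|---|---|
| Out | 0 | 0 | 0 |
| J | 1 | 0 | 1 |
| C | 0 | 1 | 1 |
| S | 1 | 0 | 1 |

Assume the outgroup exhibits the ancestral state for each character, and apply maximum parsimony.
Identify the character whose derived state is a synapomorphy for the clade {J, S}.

The outgroup has state '0' for every character, so '1' is the derived state throughout.
Only J and S show the derived state '1' for Character 1, supporting them as a clade.
Character 2 (derived state '1') is unique to C (autapomorphy; uninformative for grouping).
All ingroup taxa share the derived state '1' for Character 3; it defines the ingroup but does not resolve relationships within it.
Most parsimonious ingroup topology: ((J,S),C).
The clade {J, S} is supported by Character 1: its derived state '1' occurs in exactly those taxa and in no other taxon (including the outgroup).

Character 1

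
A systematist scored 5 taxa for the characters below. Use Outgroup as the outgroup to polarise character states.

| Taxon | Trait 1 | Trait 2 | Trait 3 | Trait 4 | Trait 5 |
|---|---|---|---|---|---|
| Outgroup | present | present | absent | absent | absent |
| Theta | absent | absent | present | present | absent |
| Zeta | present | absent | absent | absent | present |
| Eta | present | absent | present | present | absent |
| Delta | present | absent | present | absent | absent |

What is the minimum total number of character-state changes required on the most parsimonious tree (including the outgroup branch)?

5

Character polarity is set by the outgroup: the derived state is whichever differs from the outgroup's state, so for Trait 1, Trait 2 the derived state is 'absent', and for the remaining characters it is 'present'.
Trait 1 (derived state 'absent') is unique to Theta (autapomorphy; uninformative for grouping).
All ingroup taxa share the derived state 'absent' for Trait 2; it defines the ingroup but does not resolve relationships within it.
Trait 3 (derived state 'present') is shared by Delta, Eta, and Theta — a synapomorphy uniting that clade.
Trait 4 (derived state 'present') is shared by Eta and Theta — a synapomorphy uniting that clade.
Trait 5 (derived state 'present') is unique to Zeta (autapomorphy; uninformative for grouping).
Most parsimonious ingroup topology: (((Theta,Eta),Delta),Zeta).
Changes per character on this tree: Trait 1: 1; Trait 2: 1; Trait 3: 1; Trait 4: 1; Trait 5: 1.
Total = 5.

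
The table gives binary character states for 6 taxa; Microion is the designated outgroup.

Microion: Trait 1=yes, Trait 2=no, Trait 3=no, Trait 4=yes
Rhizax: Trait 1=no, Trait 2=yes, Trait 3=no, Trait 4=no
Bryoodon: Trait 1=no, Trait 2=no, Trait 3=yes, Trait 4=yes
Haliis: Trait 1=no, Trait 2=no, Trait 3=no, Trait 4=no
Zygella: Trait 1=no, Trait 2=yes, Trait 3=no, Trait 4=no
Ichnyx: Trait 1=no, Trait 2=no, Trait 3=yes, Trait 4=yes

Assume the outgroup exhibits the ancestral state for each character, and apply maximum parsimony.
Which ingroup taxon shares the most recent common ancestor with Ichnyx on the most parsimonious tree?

Bryoodon

Character polarity is set by the outgroup: the derived state is whichever differs from the outgroup's state, so for Trait 1, Trait 4 the derived state is 'no', and for the remaining characters it is 'yes'.
All ingroup taxa share the derived state 'no' for Trait 1; it defines the ingroup but does not resolve relationships within it.
Only Rhizax and Zygella show the derived state 'yes' for Trait 2, supporting them as a clade.
Trait 3: derived state 'yes' in Bryoodon and Ichnyx only — synapomorphy for {Bryoodon, Ichnyx}.
Trait 4: derived state 'no' in Haliis, Rhizax, and Zygella only — synapomorphy for {Haliis, Rhizax, Zygella}.
Most parsimonious ingroup topology: (((Rhizax,Zygella),Haliis),(Bryoodon,Ichnyx)).
Ichnyx and Bryoodon form a cherry on this tree, so they are sister taxa.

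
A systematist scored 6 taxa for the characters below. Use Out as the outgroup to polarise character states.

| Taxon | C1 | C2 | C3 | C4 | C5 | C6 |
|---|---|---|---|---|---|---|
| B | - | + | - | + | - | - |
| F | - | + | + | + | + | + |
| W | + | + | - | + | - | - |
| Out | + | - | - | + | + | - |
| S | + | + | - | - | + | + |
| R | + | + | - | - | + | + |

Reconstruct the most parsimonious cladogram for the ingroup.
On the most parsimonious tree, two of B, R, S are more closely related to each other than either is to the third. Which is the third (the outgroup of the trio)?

B

Character polarity is set by the outgroup: the derived state is whichever differs from the outgroup's state, so for C1, C4, C5 the derived state is '-', and for the remaining characters it is '+'.
C1 (state '-') occurs in B and F but conflicts with the nesting implied by the other characters — most parsimoniously interpreted as homoplasy.
C2 (derived state '+') is shared by all ingroup taxa — unites the whole ingroup.
C3: derived state '+' in F only — an autapomorphy, so it tells us nothing about relationships among taxa.
C4 (derived state '-') is shared by R and S — a synapomorphy uniting that clade.
Only B and W show the derived state '-' for C5, supporting them as a clade.
C6: derived state '+' in F, R, and S only — synapomorphy for {F, R, S}.
Most parsimonious ingroup topology: (((S,R),F),(W,B)).
R and S share a more recent common ancestor with each other than either does with B, so B is the least closely related of the three.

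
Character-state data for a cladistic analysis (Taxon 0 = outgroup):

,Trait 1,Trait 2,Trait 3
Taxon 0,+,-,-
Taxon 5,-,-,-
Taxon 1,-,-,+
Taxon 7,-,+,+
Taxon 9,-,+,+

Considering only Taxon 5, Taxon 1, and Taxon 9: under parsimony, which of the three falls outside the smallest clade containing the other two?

Character polarity is set by the outgroup: the derived state is whichever differs from the outgroup's state, so for Trait 1 the derived state is '-', and for the remaining characters it is '+'.
All ingroup taxa share the derived state '-' for Trait 1; it defines the ingroup but does not resolve relationships within it.
Only Taxon 7 and Taxon 9 show the derived state '+' for Trait 2, supporting them as a clade.
Trait 3: derived state '+' in Taxon 1, Taxon 7, and Taxon 9 only — synapomorphy for {Taxon 1, Taxon 7, Taxon 9}.
Most parsimonious ingroup topology: (Taxon 5,(Taxon 1,(Taxon 7,Taxon 9))).
Taxon 9 and Taxon 1 share a more recent common ancestor with each other than either does with Taxon 5, so Taxon 5 is the least closely related of the three.

Taxon 5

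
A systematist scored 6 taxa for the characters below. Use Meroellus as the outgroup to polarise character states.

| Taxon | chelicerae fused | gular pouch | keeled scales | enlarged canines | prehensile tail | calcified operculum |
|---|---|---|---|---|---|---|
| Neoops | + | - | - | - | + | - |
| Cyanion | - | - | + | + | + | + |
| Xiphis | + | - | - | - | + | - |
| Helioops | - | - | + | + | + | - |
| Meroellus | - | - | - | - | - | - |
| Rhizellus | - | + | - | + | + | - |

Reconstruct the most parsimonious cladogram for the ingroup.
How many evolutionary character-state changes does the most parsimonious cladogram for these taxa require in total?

The outgroup has state '-' for every character, so '+' is the derived state throughout.
chelicerae fused (derived state '+') is shared by Neoops and Xiphis — a synapomorphy uniting that clade.
gular pouch (derived state '+') is unique to Rhizellus (autapomorphy; uninformative for grouping).
keeled scales (derived state '+') is shared by Cyanion and Helioops — a synapomorphy uniting that clade.
enlarged canines: derived state '+' in Cyanion, Helioops, and Rhizellus only — synapomorphy for {Cyanion, Helioops, Rhizellus}.
prehensile tail (derived state '+') is shared by all ingroup taxa — unites the whole ingroup.
calcified operculum (derived state '+') is unique to Cyanion (autapomorphy; uninformative for grouping).
Most parsimonious ingroup topology: (((Helioops,Cyanion),Rhizellus),(Neoops,Xiphis)).
Changes per character on this tree: chelicerae fused: 1; gular pouch: 1; keeled scales: 1; enlarged canines: 1; prehensile tail: 1; calcified operculum: 1.
Total = 6.

6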